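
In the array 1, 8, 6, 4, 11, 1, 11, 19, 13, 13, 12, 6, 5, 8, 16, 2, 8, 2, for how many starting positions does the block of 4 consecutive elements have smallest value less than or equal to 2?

8

1 8 6 4 → min 1  ≤ 2 ✓
8 6 4 11 → min 4
6 4 11 1 → min 1  ≤ 2 ✓
4 11 1 11 → min 1  ≤ 2 ✓
11 1 11 19 → min 1  ≤ 2 ✓
1 11 19 13 → min 1  ≤ 2 ✓
11 19 13 13 → min 11
19 13 13 12 → min 12
13 13 12 6 → min 6
13 12 6 5 → min 5
12 6 5 8 → min 5
6 5 8 16 → min 5
5 8 16 2 → min 2  ≤ 2 ✓
8 16 2 8 → min 2  ≤ 2 ✓
16 2 8 2 → min 2  ≤ 2 ✓
8 windows satisfy the condition.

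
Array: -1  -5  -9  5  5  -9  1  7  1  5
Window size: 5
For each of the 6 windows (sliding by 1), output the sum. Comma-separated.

[-1, -5, -9, 5, 5] → sum -5
[-5, -9, 5, 5, -9] → sum -13
[-9, 5, 5, -9, 1] → sum -7
[5, 5, -9, 1, 7] → sum 9
[5, -9, 1, 7, 1] → sum 5
[-9, 1, 7, 1, 5] → sum 5

-5, -13, -7, 9, 5, 5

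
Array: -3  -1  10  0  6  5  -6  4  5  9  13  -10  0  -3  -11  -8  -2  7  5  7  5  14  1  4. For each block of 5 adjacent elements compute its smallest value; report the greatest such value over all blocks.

(-3, -1, 10, 0, 6) → min -3
(-1, 10, 0, 6, 5) → min -1
(10, 0, 6, 5, -6) → min -6
(0, 6, 5, -6, 4) → min -6
(6, 5, -6, 4, 5) → min -6
(5, -6, 4, 5, 9) → min -6
(-6, 4, 5, 9, 13) → min -6
(4, 5, 9, 13, -10) → min -10
(5, 9, 13, -10, 0) → min -10
(9, 13, -10, 0, -3) → min -10
(13, -10, 0, -3, -11) → min -11
(-10, 0, -3, -11, -8) → min -11
(0, -3, -11, -8, -2) → min -11
(-3, -11, -8, -2, 7) → min -11
(-11, -8, -2, 7, 5) → min -11
(-8, -2, 7, 5, 7) → min -8
(-2, 7, 5, 7, 5) → min -2
(7, 5, 7, 5, 14) → min 5
(5, 7, 5, 14, 1) → min 1
(7, 5, 14, 1, 4) → min 1
Greatest of these is 5.

5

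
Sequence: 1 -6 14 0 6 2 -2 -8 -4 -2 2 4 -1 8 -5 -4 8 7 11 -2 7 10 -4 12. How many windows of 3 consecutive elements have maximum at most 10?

15

[1, -6, 14] → max 14
[-6, 14, 0] → max 14
[14, 0, 6] → max 14
[0, 6, 2] → max 6  ≤ 10 ✓
[6, 2, -2] → max 6  ≤ 10 ✓
[2, -2, -8] → max 2  ≤ 10 ✓
[-2, -8, -4] → max -2  ≤ 10 ✓
[-8, -4, -2] → max -2  ≤ 10 ✓
[-4, -2, 2] → max 2  ≤ 10 ✓
[-2, 2, 4] → max 4  ≤ 10 ✓
[2, 4, -1] → max 4  ≤ 10 ✓
[4, -1, 8] → max 8  ≤ 10 ✓
[-1, 8, -5] → max 8  ≤ 10 ✓
[8, -5, -4] → max 8  ≤ 10 ✓
[-5, -4, 8] → max 8  ≤ 10 ✓
[-4, 8, 7] → max 8  ≤ 10 ✓
[8, 7, 11] → max 11
[7, 11, -2] → max 11
[11, -2, 7] → max 11
[-2, 7, 10] → max 10  ≤ 10 ✓
[7, 10, -4] → max 10  ≤ 10 ✓
[10, -4, 12] → max 12
15 windows satisfy the condition.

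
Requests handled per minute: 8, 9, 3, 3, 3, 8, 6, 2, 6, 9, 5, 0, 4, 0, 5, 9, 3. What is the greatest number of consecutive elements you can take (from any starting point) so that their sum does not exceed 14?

5

[8] sum 8 len 1
[9] sum 9 len 1
[9, 3] sum 12 len 2
[3, 3] sum 6 len 2
[3, 3, 3] sum 9 len 3
[3, 3, 8] sum 14 len 3
[8, 6] sum 14 len 2
[6, 2] sum 8 len 2
[6, 2, 6] sum 14 len 3
[9] sum 9 len 1
[9, 5] sum 14 len 2
[9, 5, 0] sum 14 len 3
[5, 0, 4] sum 9 len 3
[5, 0, 4, 0] sum 9 len 4
[5, 0, 4, 0, 5] sum 14 len 5
[0, 5, 9] sum 14 len 3
[9, 3] sum 12 len 2
Longest length seen: 5.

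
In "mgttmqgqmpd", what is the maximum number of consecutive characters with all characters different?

5

[m] len 1
[m, g] len 2
[m, g, t] len 3
[t] len 1
[t, m] len 2
[t, m, q] len 3
[t, m, q, g] len 4
[g, q] len 2
[g, q, m] len 3
[g, q, m, p] len 4
[g, q, m, p, d] len 5
Longest all-distinct length: 5.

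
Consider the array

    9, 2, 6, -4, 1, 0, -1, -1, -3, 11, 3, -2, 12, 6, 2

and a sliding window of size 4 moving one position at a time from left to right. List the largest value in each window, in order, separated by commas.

9, 6, 6, 1, 1, 0, 11, 11, 11, 12, 12, 12

(9, 2, 6, -4) → max 9
(2, 6, -4, 1) → max 6
(6, -4, 1, 0) → max 6
(-4, 1, 0, -1) → max 1
(1, 0, -1, -1) → max 1
(0, -1, -1, -3) → max 0
(-1, -1, -3, 11) → max 11
(-1, -3, 11, 3) → max 11
(-3, 11, 3, -2) → max 11
(11, 3, -2, 12) → max 12
(3, -2, 12, 6) → max 12
(-2, 12, 6, 2) → max 12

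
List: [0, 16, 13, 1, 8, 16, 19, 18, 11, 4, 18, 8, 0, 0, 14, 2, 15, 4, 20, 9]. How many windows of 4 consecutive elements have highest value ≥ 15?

(0, 16, 13, 1) → max 16  ≥ 15 ✓
(16, 13, 1, 8) → max 16  ≥ 15 ✓
(13, 1, 8, 16) → max 16  ≥ 15 ✓
(1, 8, 16, 19) → max 19  ≥ 15 ✓
(8, 16, 19, 18) → max 19  ≥ 15 ✓
(16, 19, 18, 11) → max 19  ≥ 15 ✓
(19, 18, 11, 4) → max 19  ≥ 15 ✓
(18, 11, 4, 18) → max 18  ≥ 15 ✓
(11, 4, 18, 8) → max 18  ≥ 15 ✓
(4, 18, 8, 0) → max 18  ≥ 15 ✓
(18, 8, 0, 0) → max 18  ≥ 15 ✓
(8, 0, 0, 14) → max 14
(0, 0, 14, 2) → max 14
(0, 14, 2, 15) → max 15  ≥ 15 ✓
(14, 2, 15, 4) → max 15  ≥ 15 ✓
(2, 15, 4, 20) → max 20  ≥ 15 ✓
(15, 4, 20, 9) → max 20  ≥ 15 ✓
15 windows satisfy the condition.

15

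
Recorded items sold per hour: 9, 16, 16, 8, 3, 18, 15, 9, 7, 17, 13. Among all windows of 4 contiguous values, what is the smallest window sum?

Each size-4 window and its sum:
9 16 16 8 → sum 49
16 16 8 3 → sum 43
16 8 3 18 → sum 45
8 3 18 15 → sum 44
3 18 15 9 → sum 45
18 15 9 7 → sum 49
15 9 7 17 → sum 48
9 7 17 13 → sum 46
Smallest of these is 43.

43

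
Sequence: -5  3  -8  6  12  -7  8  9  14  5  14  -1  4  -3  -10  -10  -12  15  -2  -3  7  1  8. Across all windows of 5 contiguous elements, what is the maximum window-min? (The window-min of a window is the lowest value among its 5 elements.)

(-5, 3, -8, 6, 12) → min -8
(3, -8, 6, 12, -7) → min -8
(-8, 6, 12, -7, 8) → min -8
(6, 12, -7, 8, 9) → min -7
(12, -7, 8, 9, 14) → min -7
(-7, 8, 9, 14, 5) → min -7
(8, 9, 14, 5, 14) → min 5
(9, 14, 5, 14, -1) → min -1
(14, 5, 14, -1, 4) → min -1
(5, 14, -1, 4, -3) → min -3
(14, -1, 4, -3, -10) → min -10
(-1, 4, -3, -10, -10) → min -10
(4, -3, -10, -10, -12) → min -12
(-3, -10, -10, -12, 15) → min -12
(-10, -10, -12, 15, -2) → min -12
(-10, -12, 15, -2, -3) → min -12
(-12, 15, -2, -3, 7) → min -12
(15, -2, -3, 7, 1) → min -3
(-2, -3, 7, 1, 8) → min -3
Maximum of these is 5.

5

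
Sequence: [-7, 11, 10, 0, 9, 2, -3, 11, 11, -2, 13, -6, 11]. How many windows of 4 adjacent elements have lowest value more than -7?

-7 11 10 0 → min -7
11 10 0 9 → min 0  > -7 ✓
10 0 9 2 → min 0  > -7 ✓
0 9 2 -3 → min -3  > -7 ✓
9 2 -3 11 → min -3  > -7 ✓
2 -3 11 11 → min -3  > -7 ✓
-3 11 11 -2 → min -3  > -7 ✓
11 11 -2 13 → min -2  > -7 ✓
11 -2 13 -6 → min -6  > -7 ✓
-2 13 -6 11 → min -6  > -7 ✓
9 windows satisfy the condition.

9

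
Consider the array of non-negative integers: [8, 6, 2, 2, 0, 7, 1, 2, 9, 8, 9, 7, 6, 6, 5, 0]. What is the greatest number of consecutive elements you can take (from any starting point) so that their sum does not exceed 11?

4

add 8: [8] sum 8, len 1
add 6: [6] sum 6, len 1
add 2: [6, 2] sum 8, len 2
add 2: [6, 2, 2] sum 10, len 3
add 0: [6, 2, 2, 0] sum 10, len 4
add 7: [2, 2, 0, 7] sum 11, len 4
add 1: [2, 0, 7, 1] sum 10, len 4
add 2: [0, 7, 1, 2] sum 10, len 4
add 9: [2, 9] sum 11, len 2
add 8: [8] sum 8, len 1
add 9: [9] sum 9, len 1
add 7: [7] sum 7, len 1
add 6: [6] sum 6, len 1
add 6: [6] sum 6, len 1
add 5: [6, 5] sum 11, len 2
add 0: [6, 5, 0] sum 11, len 3
Longest length seen: 4.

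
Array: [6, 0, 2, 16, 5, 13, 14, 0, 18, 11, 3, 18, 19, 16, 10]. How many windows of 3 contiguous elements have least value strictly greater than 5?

2

6 0 2 → min 0
0 2 16 → min 0
2 16 5 → min 2
16 5 13 → min 5
5 13 14 → min 5
13 14 0 → min 0
14 0 18 → min 0
0 18 11 → min 0
18 11 3 → min 3
11 3 18 → min 3
3 18 19 → min 3
18 19 16 → min 16  > 5 ✓
19 16 10 → min 10  > 5 ✓
2 windows satisfy the condition.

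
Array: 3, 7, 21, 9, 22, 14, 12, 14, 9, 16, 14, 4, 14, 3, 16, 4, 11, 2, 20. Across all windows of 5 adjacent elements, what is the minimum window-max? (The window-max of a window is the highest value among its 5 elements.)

Window maxs for each of the 15 positions:
3 7 21 9 22 → max 22
7 21 9 22 14 → max 22
21 9 22 14 12 → max 22
9 22 14 12 14 → max 22
22 14 12 14 9 → max 22
14 12 14 9 16 → max 16
12 14 9 16 14 → max 16
14 9 16 14 4 → max 16
9 16 14 4 14 → max 16
16 14 4 14 3 → max 16
14 4 14 3 16 → max 16
4 14 3 16 4 → max 16
14 3 16 4 11 → max 16
3 16 4 11 2 → max 16
16 4 11 2 20 → max 20
Minimum of these is 16.

16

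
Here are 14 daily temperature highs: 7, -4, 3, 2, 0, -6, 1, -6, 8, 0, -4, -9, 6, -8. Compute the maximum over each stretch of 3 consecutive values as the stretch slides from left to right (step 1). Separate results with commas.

7 -4 3 → max 7
-4 3 2 → max 3
3 2 0 → max 3
2 0 -6 → max 2
0 -6 1 → max 1
-6 1 -6 → max 1
1 -6 8 → max 8
-6 8 0 → max 8
8 0 -4 → max 8
0 -4 -9 → max 0
-4 -9 6 → max 6
-9 6 -8 → max 6

7, 3, 3, 2, 1, 1, 8, 8, 8, 0, 6, 6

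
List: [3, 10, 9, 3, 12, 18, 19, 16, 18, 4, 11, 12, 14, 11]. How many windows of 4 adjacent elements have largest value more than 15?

3 10 9 3 → max 10
10 9 3 12 → max 12
9 3 12 18 → max 18  > 15 ✓
3 12 18 19 → max 19  > 15 ✓
12 18 19 16 → max 19  > 15 ✓
18 19 16 18 → max 19  > 15 ✓
19 16 18 4 → max 19  > 15 ✓
16 18 4 11 → max 18  > 15 ✓
18 4 11 12 → max 18  > 15 ✓
4 11 12 14 → max 14
11 12 14 11 → max 14
7 windows satisfy the condition.

7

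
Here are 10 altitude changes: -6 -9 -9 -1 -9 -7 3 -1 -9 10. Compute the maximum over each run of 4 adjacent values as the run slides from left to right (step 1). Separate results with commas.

-1, -1, -1, 3, 3, 3, 10

Sliding a size-4 window across the 10 values:
(-6, -9, -9, -1) → max -1
(-9, -9, -1, -9) → max -1
(-9, -1, -9, -7) → max -1
(-1, -9, -7, 3) → max 3
(-9, -7, 3, -1) → max 3
(-7, 3, -1, -9) → max 3
(3, -1, -9, 10) → max 10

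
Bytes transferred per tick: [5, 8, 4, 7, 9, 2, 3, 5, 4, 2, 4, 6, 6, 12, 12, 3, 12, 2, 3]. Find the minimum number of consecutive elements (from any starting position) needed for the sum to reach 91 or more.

Extend right; whenever the sum reaches 91, record the length and shrink from the left:
add 5: running sum 5 < 91
add 8: running sum 13 < 91
add 4: running sum 17 < 91
add 7: running sum 24 < 91
add 9: running sum 33 < 91
add 2: running sum 35 < 91
add 3: running sum 38 < 91
add 5: running sum 43 < 91
add 4: running sum 47 < 91
add 2: running sum 49 < 91
add 4: running sum 53 < 91
add 6: running sum 59 < 91
add 6: running sum 65 < 91
add 12: running sum 77 < 91
add 12: running sum 89 < 91
add 3: shortest ending here [5, 8, 4, 7, 9, 2, 3, 5, 4, 2, 4, 6, 6, 12, 12, 3] sum 92, len 16
add 12: shortest ending here [4, 7, 9, 2, 3, 5, 4, 2, 4, 6, 6, 12, 12, 3, 12] sum 91, len 15
add 2: shortest ending here [4, 7, 9, 2, 3, 5, 4, 2, 4, 6, 6, 12, 12, 3, 12, 2] sum 93, len 16
add 3: shortest ending here [7, 9, 2, 3, 5, 4, 2, 4, 6, 6, 12, 12, 3, 12, 2, 3] sum 92, len 16
Shortest qualifying length: 15.

15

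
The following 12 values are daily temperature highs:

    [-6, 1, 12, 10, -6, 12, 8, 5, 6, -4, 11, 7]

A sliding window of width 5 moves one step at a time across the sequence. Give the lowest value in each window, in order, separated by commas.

-6 1 12 10 -6 → min -6
1 12 10 -6 12 → min -6
12 10 -6 12 8 → min -6
10 -6 12 8 5 → min -6
-6 12 8 5 6 → min -6
12 8 5 6 -4 → min -4
8 5 6 -4 11 → min -4
5 6 -4 11 7 → min -4

-6, -6, -6, -6, -6, -4, -4, -4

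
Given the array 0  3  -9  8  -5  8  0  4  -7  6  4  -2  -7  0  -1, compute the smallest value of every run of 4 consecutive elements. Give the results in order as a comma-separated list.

-9, -9, -9, -5, -5, -7, -7, -7, -7, -7, -7, -7

(0, 3, -9, 8) → min -9
(3, -9, 8, -5) → min -9
(-9, 8, -5, 8) → min -9
(8, -5, 8, 0) → min -5
(-5, 8, 0, 4) → min -5
(8, 0, 4, -7) → min -7
(0, 4, -7, 6) → min -7
(4, -7, 6, 4) → min -7
(-7, 6, 4, -2) → min -7
(6, 4, -2, -7) → min -7
(4, -2, -7, 0) → min -7
(-2, -7, 0, -1) → min -7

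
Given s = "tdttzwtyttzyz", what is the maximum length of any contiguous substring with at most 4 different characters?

11

Extend right; when distinct count exceeds 4, shrink from the left:
add t: window [t] (1 distinct), len 1
add d: window [t, d] (2 distinct), len 2
add t: window [t, d, t] (2 distinct), len 3
add t: window [t, d, t, t] (2 distinct), len 4
add z: window [t, d, t, t, z] (3 distinct), len 5
add w: window [t, d, t, t, z, w] (4 distinct), len 6
add t: window [t, d, t, t, z, w, t] (4 distinct), len 7
add y: window [t, t, z, w, t, y] (4 distinct), len 6
add t: window [t, t, z, w, t, y, t] (4 distinct), len 7
add t: window [t, t, z, w, t, y, t, t] (4 distinct), len 8
add z: window [t, t, z, w, t, y, t, t, z] (4 distinct), len 9
add y: window [t, t, z, w, t, y, t, t, z, y] (4 distinct), len 10
add z: window [t, t, z, w, t, y, t, t, z, y, z] (4 distinct), len 11
Longest length with ≤4 distinct: 11.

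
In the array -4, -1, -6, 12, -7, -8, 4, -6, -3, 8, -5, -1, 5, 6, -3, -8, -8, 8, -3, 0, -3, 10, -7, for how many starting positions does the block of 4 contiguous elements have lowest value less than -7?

(-4, -1, -6, 12) → min -6
(-1, -6, 12, -7) → min -7
(-6, 12, -7, -8) → min -8  < -7 ✓
(12, -7, -8, 4) → min -8  < -7 ✓
(-7, -8, 4, -6) → min -8  < -7 ✓
(-8, 4, -6, -3) → min -8  < -7 ✓
(4, -6, -3, 8) → min -6
(-6, -3, 8, -5) → min -6
(-3, 8, -5, -1) → min -5
(8, -5, -1, 5) → min -5
(-5, -1, 5, 6) → min -5
(-1, 5, 6, -3) → min -3
(5, 6, -3, -8) → min -8  < -7 ✓
(6, -3, -8, -8) → min -8  < -7 ✓
(-3, -8, -8, 8) → min -8  < -7 ✓
(-8, -8, 8, -3) → min -8  < -7 ✓
(-8, 8, -3, 0) → min -8  < -7 ✓
(8, -3, 0, -3) → min -3
(-3, 0, -3, 10) → min -3
(0, -3, 10, -7) → min -7
9 windows satisfy the condition.

9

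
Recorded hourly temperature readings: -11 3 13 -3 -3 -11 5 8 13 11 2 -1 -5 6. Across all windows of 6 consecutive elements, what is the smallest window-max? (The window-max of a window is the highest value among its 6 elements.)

13

Window maxs for each of the 9 positions:
(-11, 3, 13, -3, -3, -11) → max 13
(3, 13, -3, -3, -11, 5) → max 13
(13, -3, -3, -11, 5, 8) → max 13
(-3, -3, -11, 5, 8, 13) → max 13
(-3, -11, 5, 8, 13, 11) → max 13
(-11, 5, 8, 13, 11, 2) → max 13
(5, 8, 13, 11, 2, -1) → max 13
(8, 13, 11, 2, -1, -5) → max 13
(13, 11, 2, -1, -5, 6) → max 13
Smallest of these is 13.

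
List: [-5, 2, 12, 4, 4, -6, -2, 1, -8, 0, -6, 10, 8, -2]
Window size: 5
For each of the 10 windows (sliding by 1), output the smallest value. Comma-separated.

Sliding a size-5 window across the 14 values:
(-5, 2, 12, 4, 4) → min -5
(2, 12, 4, 4, -6) → min -6
(12, 4, 4, -6, -2) → min -6
(4, 4, -6, -2, 1) → min -6
(4, -6, -2, 1, -8) → min -8
(-6, -2, 1, -8, 0) → min -8
(-2, 1, -8, 0, -6) → min -8
(1, -8, 0, -6, 10) → min -8
(-8, 0, -6, 10, 8) → min -8
(0, -6, 10, 8, -2) → min -6

-5, -6, -6, -6, -8, -8, -8, -8, -8, -6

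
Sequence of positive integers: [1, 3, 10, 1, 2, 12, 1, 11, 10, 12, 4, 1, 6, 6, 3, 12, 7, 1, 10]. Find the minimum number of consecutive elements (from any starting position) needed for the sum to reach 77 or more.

add 1: running sum 1 < 77
add 3: running sum 4 < 77
add 10: running sum 14 < 77
add 1: running sum 15 < 77
add 2: running sum 17 < 77
add 12: running sum 29 < 77
add 1: running sum 30 < 77
add 11: running sum 41 < 77
add 10: running sum 51 < 77
add 12: running sum 63 < 77
add 4: running sum 67 < 77
add 1: running sum 68 < 77
add 6: running sum 74 < 77
end 13: [3, 10, 1, 2, 12, 1, 11, 10, 12, 4, 1, 6, 6] sum 79, len 13
end 14: [10, 1, 2, 12, 1, 11, 10, 12, 4, 1, 6, 6, 3] sum 79, len 13
end 15: [12, 1, 11, 10, 12, 4, 1, 6, 6, 3, 12] sum 78, len 11
end 16: [12, 1, 11, 10, 12, 4, 1, 6, 6, 3, 12, 7] sum 85, len 12
end 17: [12, 1, 11, 10, 12, 4, 1, 6, 6, 3, 12, 7, 1] sum 86, len 13
end 18: [11, 10, 12, 4, 1, 6, 6, 3, 12, 7, 1, 10] sum 83, len 12
Shortest qualifying length: 11.

11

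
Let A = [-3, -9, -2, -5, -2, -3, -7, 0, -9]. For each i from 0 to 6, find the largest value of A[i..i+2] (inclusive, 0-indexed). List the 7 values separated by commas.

-2, -2, -2, -2, -2, 0, 0

-3 -9 -2 → max -2
-9 -2 -5 → max -2
-2 -5 -2 → max -2
-5 -2 -3 → max -2
-2 -3 -7 → max -2
-3 -7 0 → max 0
-7 0 -9 → max 0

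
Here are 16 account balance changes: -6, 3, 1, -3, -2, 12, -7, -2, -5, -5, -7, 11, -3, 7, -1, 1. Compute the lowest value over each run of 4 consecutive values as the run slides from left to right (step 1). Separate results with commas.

[-6, 3, 1, -3] → min -6
[3, 1, -3, -2] → min -3
[1, -3, -2, 12] → min -3
[-3, -2, 12, -7] → min -7
[-2, 12, -7, -2] → min -7
[12, -7, -2, -5] → min -7
[-7, -2, -5, -5] → min -7
[-2, -5, -5, -7] → min -7
[-5, -5, -7, 11] → min -7
[-5, -7, 11, -3] → min -7
[-7, 11, -3, 7] → min -7
[11, -3, 7, -1] → min -3
[-3, 7, -1, 1] → min -3

-6, -3, -3, -7, -7, -7, -7, -7, -7, -7, -7, -3, -3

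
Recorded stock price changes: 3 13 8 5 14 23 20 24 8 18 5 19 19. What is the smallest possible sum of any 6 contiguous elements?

Each size-6 window and its sum:
3 13 8 5 14 23 → sum 66
13 8 5 14 23 20 → sum 83
8 5 14 23 20 24 → sum 94
5 14 23 20 24 8 → sum 94
14 23 20 24 8 18 → sum 107
23 20 24 8 18 5 → sum 98
20 24 8 18 5 19 → sum 94
24 8 18 5 19 19 → sum 93
Smallest of these is 66.

66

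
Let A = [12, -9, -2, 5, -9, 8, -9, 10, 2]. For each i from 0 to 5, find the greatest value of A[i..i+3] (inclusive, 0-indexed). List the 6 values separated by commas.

[12, -9, -2, 5] → max 12
[-9, -2, 5, -9] → max 5
[-2, 5, -9, 8] → max 8
[5, -9, 8, -9] → max 8
[-9, 8, -9, 10] → max 10
[8, -9, 10, 2] → max 10

12, 5, 8, 8, 10, 10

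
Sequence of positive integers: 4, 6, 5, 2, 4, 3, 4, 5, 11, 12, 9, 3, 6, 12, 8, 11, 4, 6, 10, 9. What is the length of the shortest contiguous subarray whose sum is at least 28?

Extend right; whenever the sum reaches 28, record the length and shrink from the left:
add 4: running sum 4 < 28
add 6: running sum 10 < 28
add 5: running sum 15 < 28
add 2: running sum 17 < 28
add 4: running sum 21 < 28
add 3: running sum 24 < 28
end 6: [4, 6, 5, 2, 4, 3, 4] sum 28, len 7
end 7: [6, 5, 2, 4, 3, 4, 5] sum 29, len 7
end 8: [2, 4, 3, 4, 5, 11] sum 29, len 6
end 9: [5, 11, 12] sum 28, len 3
end 10: [11, 12, 9] sum 32, len 3
end 11: [11, 12, 9, 3] sum 35, len 4
end 12: [12, 9, 3, 6] sum 30, len 4
end 13: [9, 3, 6, 12] sum 30, len 4
end 14: [3, 6, 12, 8] sum 29, len 4
end 15: [12, 8, 11] sum 31, len 3
end 16: [12, 8, 11, 4] sum 35, len 4
end 17: [8, 11, 4, 6] sum 29, len 4
end 18: [11, 4, 6, 10] sum 31, len 4
end 19: [4, 6, 10, 9] sum 29, len 4
Shortest qualifying length: 3.

3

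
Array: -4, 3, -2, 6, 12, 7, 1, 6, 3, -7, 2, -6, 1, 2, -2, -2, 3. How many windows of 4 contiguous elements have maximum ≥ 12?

[-4, 3, -2, 6] → max 6
[3, -2, 6, 12] → max 12  ≥ 12 ✓
[-2, 6, 12, 7] → max 12  ≥ 12 ✓
[6, 12, 7, 1] → max 12  ≥ 12 ✓
[12, 7, 1, 6] → max 12  ≥ 12 ✓
[7, 1, 6, 3] → max 7
[1, 6, 3, -7] → max 6
[6, 3, -7, 2] → max 6
[3, -7, 2, -6] → max 3
[-7, 2, -6, 1] → max 2
[2, -6, 1, 2] → max 2
[-6, 1, 2, -2] → max 2
[1, 2, -2, -2] → max 2
[2, -2, -2, 3] → max 3
4 windows satisfy the condition.

4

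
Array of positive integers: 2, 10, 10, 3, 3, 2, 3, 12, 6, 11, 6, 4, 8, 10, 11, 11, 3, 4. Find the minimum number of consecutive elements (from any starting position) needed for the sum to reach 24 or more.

3

add 2: running sum 2 < 24
add 10: running sum 12 < 24
add 10: running sum 22 < 24
add 3: shortest ending here [2, 10, 10, 3] sum 25, len 4
add 3: shortest ending here [10, 10, 3, 3] sum 26, len 4
add 2: shortest ending here [10, 10, 3, 3, 2] sum 28, len 5
add 3: shortest ending here [10, 10, 3, 3, 2, 3] sum 31, len 6
add 12: shortest ending here [10, 3, 3, 2, 3, 12] sum 33, len 6
add 6: shortest ending here [3, 2, 3, 12, 6] sum 26, len 5
add 11: shortest ending here [12, 6, 11] sum 29, len 3
add 6: shortest ending here [12, 6, 11, 6] sum 35, len 4
add 4: shortest ending here [6, 11, 6, 4] sum 27, len 4
add 8: shortest ending here [11, 6, 4, 8] sum 29, len 4
add 10: shortest ending here [6, 4, 8, 10] sum 28, len 4
add 11: shortest ending here [8, 10, 11] sum 29, len 3
add 11: shortest ending here [10, 11, 11] sum 32, len 3
add 3: shortest ending here [11, 11, 3] sum 25, len 3
add 4: shortest ending here [11, 11, 3, 4] sum 29, len 4
Shortest qualifying length: 3.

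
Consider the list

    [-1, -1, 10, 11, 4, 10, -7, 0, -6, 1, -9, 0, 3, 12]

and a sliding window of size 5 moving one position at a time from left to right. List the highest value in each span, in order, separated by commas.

11, 11, 11, 11, 10, 10, 1, 1, 3, 12

(-1, -1, 10, 11, 4) → max 11
(-1, 10, 11, 4, 10) → max 11
(10, 11, 4, 10, -7) → max 11
(11, 4, 10, -7, 0) → max 11
(4, 10, -7, 0, -6) → max 10
(10, -7, 0, -6, 1) → max 10
(-7, 0, -6, 1, -9) → max 1
(0, -6, 1, -9, 0) → max 1
(-6, 1, -9, 0, 3) → max 3
(1, -9, 0, 3, 12) → max 12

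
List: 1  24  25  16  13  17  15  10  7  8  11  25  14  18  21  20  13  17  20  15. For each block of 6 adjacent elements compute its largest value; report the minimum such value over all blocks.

1 24 25 16 13 17 → max 25
24 25 16 13 17 15 → max 25
25 16 13 17 15 10 → max 25
16 13 17 15 10 7 → max 17
13 17 15 10 7 8 → max 17
17 15 10 7 8 11 → max 17
15 10 7 8 11 25 → max 25
10 7 8 11 25 14 → max 25
7 8 11 25 14 18 → max 25
8 11 25 14 18 21 → max 25
11 25 14 18 21 20 → max 25
25 14 18 21 20 13 → max 25
14 18 21 20 13 17 → max 21
18 21 20 13 17 20 → max 21
21 20 13 17 20 15 → max 21
Minimum of these is 17.

17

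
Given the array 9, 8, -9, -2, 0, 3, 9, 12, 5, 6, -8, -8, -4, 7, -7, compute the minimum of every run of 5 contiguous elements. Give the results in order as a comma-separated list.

(9, 8, -9, -2, 0) → min -9
(8, -9, -2, 0, 3) → min -9
(-9, -2, 0, 3, 9) → min -9
(-2, 0, 3, 9, 12) → min -2
(0, 3, 9, 12, 5) → min 0
(3, 9, 12, 5, 6) → min 3
(9, 12, 5, 6, -8) → min -8
(12, 5, 6, -8, -8) → min -8
(5, 6, -8, -8, -4) → min -8
(6, -8, -8, -4, 7) → min -8
(-8, -8, -4, 7, -7) → min -8

-9, -9, -9, -2, 0, 3, -8, -8, -8, -8, -8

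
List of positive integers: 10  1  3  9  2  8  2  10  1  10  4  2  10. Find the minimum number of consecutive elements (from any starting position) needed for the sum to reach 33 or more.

6

add 10: running sum 10 < 33
add 1: running sum 11 < 33
add 3: running sum 14 < 33
add 9: running sum 23 < 33
add 2: running sum 25 < 33
add 8: shortest ending here [10, 1, 3, 9, 2, 8] sum 33, len 6
add 2: shortest ending here [10, 1, 3, 9, 2, 8, 2] sum 35, len 7
add 10: shortest ending here [3, 9, 2, 8, 2, 10] sum 34, len 6
add 1: shortest ending here [3, 9, 2, 8, 2, 10, 1] sum 35, len 7
add 10: shortest ending here [2, 8, 2, 10, 1, 10] sum 33, len 6
add 4: shortest ending here [8, 2, 10, 1, 10, 4] sum 35, len 6
add 2: shortest ending here [8, 2, 10, 1, 10, 4, 2] sum 37, len 7
add 10: shortest ending here [10, 1, 10, 4, 2, 10] sum 37, len 6
Shortest qualifying length: 6.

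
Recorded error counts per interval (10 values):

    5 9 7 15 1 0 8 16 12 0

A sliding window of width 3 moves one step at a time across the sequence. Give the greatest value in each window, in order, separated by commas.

9, 15, 15, 15, 8, 16, 16, 16

[5, 9, 7] → max 9
[9, 7, 15] → max 15
[7, 15, 1] → max 15
[15, 1, 0] → max 15
[1, 0, 8] → max 8
[0, 8, 16] → max 16
[8, 16, 12] → max 16
[16, 12, 0] → max 16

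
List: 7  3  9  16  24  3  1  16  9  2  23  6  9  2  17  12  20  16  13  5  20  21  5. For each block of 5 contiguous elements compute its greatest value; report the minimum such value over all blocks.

Window maxs for each of the 19 positions:
[7, 3, 9, 16, 24] → max 24
[3, 9, 16, 24, 3] → max 24
[9, 16, 24, 3, 1] → max 24
[16, 24, 3, 1, 16] → max 24
[24, 3, 1, 16, 9] → max 24
[3, 1, 16, 9, 2] → max 16
[1, 16, 9, 2, 23] → max 23
[16, 9, 2, 23, 6] → max 23
[9, 2, 23, 6, 9] → max 23
[2, 23, 6, 9, 2] → max 23
[23, 6, 9, 2, 17] → max 23
[6, 9, 2, 17, 12] → max 17
[9, 2, 17, 12, 20] → max 20
[2, 17, 12, 20, 16] → max 20
[17, 12, 20, 16, 13] → max 20
[12, 20, 16, 13, 5] → max 20
[20, 16, 13, 5, 20] → max 20
[16, 13, 5, 20, 21] → max 21
[13, 5, 20, 21, 5] → max 21
Minimum of these is 16.

16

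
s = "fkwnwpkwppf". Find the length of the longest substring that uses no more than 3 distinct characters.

6

Extend right; when distinct count exceeds 3, shrink from the left:
[f] 1 distinct, len 1
[f, k] 2 distinct, len 2
[f, k, w] 3 distinct, len 3
[k, w, n] 3 distinct, len 3
[k, w, n, w] 3 distinct, len 4
[w, n, w, p] 3 distinct, len 4
[w, p, k] 3 distinct, len 3
[w, p, k, w] 3 distinct, len 4
[w, p, k, w, p] 3 distinct, len 5
[w, p, k, w, p, p] 3 distinct, len 6
[w, p, p, f] 3 distinct, len 4
Longest length with ≤3 distinct: 6.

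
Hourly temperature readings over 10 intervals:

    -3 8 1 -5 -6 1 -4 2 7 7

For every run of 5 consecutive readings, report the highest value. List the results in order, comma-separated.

Sliding a size-5 window across the 10 values:
(-3, 8, 1, -5, -6) → max 8
(8, 1, -5, -6, 1) → max 8
(1, -5, -6, 1, -4) → max 1
(-5, -6, 1, -4, 2) → max 2
(-6, 1, -4, 2, 7) → max 7
(1, -4, 2, 7, 7) → max 7

8, 8, 1, 2, 7, 7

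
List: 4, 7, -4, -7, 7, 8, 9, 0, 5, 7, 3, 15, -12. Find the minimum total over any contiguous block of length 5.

7

(4, 7, -4, -7, 7) → sum 7
(7, -4, -7, 7, 8) → sum 11
(-4, -7, 7, 8, 9) → sum 13
(-7, 7, 8, 9, 0) → sum 17
(7, 8, 9, 0, 5) → sum 29
(8, 9, 0, 5, 7) → sum 29
(9, 0, 5, 7, 3) → sum 24
(0, 5, 7, 3, 15) → sum 30
(5, 7, 3, 15, -12) → sum 18
Minimum of these is 7.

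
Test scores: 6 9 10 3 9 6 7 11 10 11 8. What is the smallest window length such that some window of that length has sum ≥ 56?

7

add 6: running sum 6 < 56
add 9: running sum 15 < 56
add 10: running sum 25 < 56
add 3: running sum 28 < 56
add 9: running sum 37 < 56
add 6: running sum 43 < 56
add 7: running sum 50 < 56
add 11: shortest ending here [6, 9, 10, 3, 9, 6, 7, 11] sum 61, len 8
add 10: shortest ending here [10, 3, 9, 6, 7, 11, 10] sum 56, len 7
add 11: shortest ending here [3, 9, 6, 7, 11, 10, 11] sum 57, len 7
add 8: shortest ending here [9, 6, 7, 11, 10, 11, 8] sum 62, len 7
Shortest qualifying length: 7.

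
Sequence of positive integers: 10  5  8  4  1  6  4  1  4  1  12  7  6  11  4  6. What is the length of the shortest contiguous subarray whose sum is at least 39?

Extend right; whenever the sum reaches 39, record the length and shrink from the left:
add 10: running sum 10 < 39
add 5: running sum 15 < 39
add 8: running sum 23 < 39
add 4: running sum 27 < 39
add 1: running sum 28 < 39
add 6: running sum 34 < 39
add 4: running sum 38 < 39
add 1: shortest ending here [10, 5, 8, 4, 1, 6, 4, 1] sum 39, len 8
add 4: shortest ending here [10, 5, 8, 4, 1, 6, 4, 1, 4] sum 43, len 9
add 1: shortest ending here [10, 5, 8, 4, 1, 6, 4, 1, 4, 1] sum 44, len 10
add 12: shortest ending here [8, 4, 1, 6, 4, 1, 4, 1, 12] sum 41, len 9
add 7: shortest ending here [4, 1, 6, 4, 1, 4, 1, 12, 7] sum 40, len 9
add 6: shortest ending here [6, 4, 1, 4, 1, 12, 7, 6] sum 41, len 8
add 11: shortest ending here [4, 1, 12, 7, 6, 11] sum 41, len 6
add 4: shortest ending here [12, 7, 6, 11, 4] sum 40, len 5
add 6: shortest ending here [12, 7, 6, 11, 4, 6] sum 46, len 6
Shortest qualifying length: 5.

5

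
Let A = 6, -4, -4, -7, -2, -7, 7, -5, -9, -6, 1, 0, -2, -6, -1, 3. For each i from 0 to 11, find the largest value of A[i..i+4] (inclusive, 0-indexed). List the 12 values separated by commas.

6, -2, 7, 7, 7, 7, 7, 1, 1, 1, 1, 3

Sliding a size-5 window across the 16 values:
6 -4 -4 -7 -2 → max 6
-4 -4 -7 -2 -7 → max -2
-4 -7 -2 -7 7 → max 7
-7 -2 -7 7 -5 → max 7
-2 -7 7 -5 -9 → max 7
-7 7 -5 -9 -6 → max 7
7 -5 -9 -6 1 → max 7
-5 -9 -6 1 0 → max 1
-9 -6 1 0 -2 → max 1
-6 1 0 -2 -6 → max 1
1 0 -2 -6 -1 → max 1
0 -2 -6 -1 3 → max 3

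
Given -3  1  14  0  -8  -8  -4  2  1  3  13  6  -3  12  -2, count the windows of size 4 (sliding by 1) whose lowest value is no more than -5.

(-3, 1, 14, 0) → min -3
(1, 14, 0, -8) → min -8  ≤ -5 ✓
(14, 0, -8, -8) → min -8  ≤ -5 ✓
(0, -8, -8, -4) → min -8  ≤ -5 ✓
(-8, -8, -4, 2) → min -8  ≤ -5 ✓
(-8, -4, 2, 1) → min -8  ≤ -5 ✓
(-4, 2, 1, 3) → min -4
(2, 1, 3, 13) → min 1
(1, 3, 13, 6) → min 1
(3, 13, 6, -3) → min -3
(13, 6, -3, 12) → min -3
(6, -3, 12, -2) → min -3
5 windows satisfy the condition.

5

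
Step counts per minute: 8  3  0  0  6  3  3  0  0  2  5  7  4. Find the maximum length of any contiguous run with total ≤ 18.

9

→ 8: sum 8, len 1
→ 3: sum 11, len 2
→ 0: sum 11, len 3
→ 0: sum 11, len 4
→ 6: sum 17, len 5
→ 3 (dropped 8): sum 12, len 5
→ 3: sum 15, len 6
→ 0: sum 15, len 7
→ 0: sum 15, len 8
→ 2: sum 17, len 9
→ 5 (dropped 3, 0, 0, 6): sum 13, len 6
→ 7 (dropped 3): sum 17, len 6
→ 4 (dropped 3): sum 18, len 6
Longest length seen: 9.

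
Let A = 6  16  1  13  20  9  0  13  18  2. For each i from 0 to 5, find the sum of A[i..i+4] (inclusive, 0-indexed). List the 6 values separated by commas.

(6, 16, 1, 13, 20) → sum 56
(16, 1, 13, 20, 9) → sum 59
(1, 13, 20, 9, 0) → sum 43
(13, 20, 9, 0, 13) → sum 55
(20, 9, 0, 13, 18) → sum 60
(9, 0, 13, 18, 2) → sum 42

56, 59, 43, 55, 60, 42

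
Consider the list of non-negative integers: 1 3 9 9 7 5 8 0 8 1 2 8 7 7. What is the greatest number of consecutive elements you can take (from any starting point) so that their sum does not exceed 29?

→ 1: sum 1, len 1
→ 3: sum 4, len 2
→ 9: sum 13, len 3
→ 9: sum 22, len 4
→ 7: sum 29, len 5
→ 5 (dropped 1, 3, 9): sum 21, len 3
→ 8: sum 29, len 4
→ 0: sum 29, len 5
→ 8 (dropped 9): sum 28, len 5
→ 1: sum 29, len 6
→ 2 (dropped 7): sum 24, len 6
→ 8 (dropped 5): sum 27, len 6
→ 7 (dropped 8): sum 26, len 6
→ 7 (dropped 0, 8): sum 25, len 5
Longest length seen: 6.

6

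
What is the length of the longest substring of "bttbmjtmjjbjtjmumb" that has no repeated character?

add b: [b] len 1
add t: [b, t] len 2
add t (repeat t, move left end past it): [t] len 1
add b: [t, b] len 2
add m: [t, b, m] len 3
add j: [t, b, m, j] len 4
add t (repeat t, move left end past it): [b, m, j, t] len 4
add m (repeat m, move left end past it): [j, t, m] len 3
add j (repeat j, move left end past it): [t, m, j] len 3
add j (repeat j, move left end past it): [j] len 1
add b: [j, b] len 2
add j (repeat j, move left end past it): [b, j] len 2
add t: [b, j, t] len 3
add j (repeat j, move left end past it): [t, j] len 2
add m: [t, j, m] len 3
add u: [t, j, m, u] len 4
add m (repeat m, move left end past it): [u, m] len 2
add b: [u, m, b] len 3
Longest all-distinct length: 4.

4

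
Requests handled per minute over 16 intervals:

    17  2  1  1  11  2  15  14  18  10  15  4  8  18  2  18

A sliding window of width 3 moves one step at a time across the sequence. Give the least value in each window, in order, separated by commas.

Sliding a size-3 window across the 16 values:
(17, 2, 1) → min 1
(2, 1, 1) → min 1
(1, 1, 11) → min 1
(1, 11, 2) → min 1
(11, 2, 15) → min 2
(2, 15, 14) → min 2
(15, 14, 18) → min 14
(14, 18, 10) → min 10
(18, 10, 15) → min 10
(10, 15, 4) → min 4
(15, 4, 8) → min 4
(4, 8, 18) → min 4
(8, 18, 2) → min 2
(18, 2, 18) → min 2

1, 1, 1, 1, 2, 2, 14, 10, 10, 4, 4, 4, 2, 2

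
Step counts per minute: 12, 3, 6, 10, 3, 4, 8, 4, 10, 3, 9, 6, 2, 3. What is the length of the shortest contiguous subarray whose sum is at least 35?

add 12: running sum 12 < 35
add 3: running sum 15 < 35
add 6: running sum 21 < 35
add 10: running sum 31 < 35
add 3: running sum 34 < 35
add 4: shortest ending here [12, 3, 6, 10, 3, 4] sum 38, len 6
add 8: shortest ending here [12, 3, 6, 10, 3, 4, 8] sum 46, len 7
add 4: shortest ending here [6, 10, 3, 4, 8, 4] sum 35, len 6
add 10: shortest ending here [10, 3, 4, 8, 4, 10] sum 39, len 6
add 3: shortest ending here [10, 3, 4, 8, 4, 10, 3] sum 42, len 7
add 9: shortest ending here [4, 8, 4, 10, 3, 9] sum 38, len 6
add 6: shortest ending here [8, 4, 10, 3, 9, 6] sum 40, len 6
add 2: shortest ending here [8, 4, 10, 3, 9, 6, 2] sum 42, len 7
add 3: shortest ending here [4, 10, 3, 9, 6, 2, 3] sum 37, len 7
Shortest qualifying length: 6.

6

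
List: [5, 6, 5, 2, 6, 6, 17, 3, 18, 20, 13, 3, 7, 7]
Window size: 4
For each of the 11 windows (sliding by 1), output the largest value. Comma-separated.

[5, 6, 5, 2] → max 6
[6, 5, 2, 6] → max 6
[5, 2, 6, 6] → max 6
[2, 6, 6, 17] → max 17
[6, 6, 17, 3] → max 17
[6, 17, 3, 18] → max 18
[17, 3, 18, 20] → max 20
[3, 18, 20, 13] → max 20
[18, 20, 13, 3] → max 20
[20, 13, 3, 7] → max 20
[13, 3, 7, 7] → max 13

6, 6, 6, 17, 17, 18, 20, 20, 20, 20, 13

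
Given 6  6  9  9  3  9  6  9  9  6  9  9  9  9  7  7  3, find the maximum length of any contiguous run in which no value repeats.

[6] len 1
[6] len 1
[6, 9] len 2
[9] len 1
[9, 3] len 2
[3, 9] len 2
[3, 9, 6] len 3
[6, 9] len 2
[9] len 1
[9, 6] len 2
[6, 9] len 2
[9] len 1
[9] len 1
[9] len 1
[9, 7] len 2
[7] len 1
[7, 3] len 2
Longest all-distinct length: 3.

3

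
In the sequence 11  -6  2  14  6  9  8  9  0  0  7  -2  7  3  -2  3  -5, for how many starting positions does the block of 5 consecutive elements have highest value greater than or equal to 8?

8

(11, -6, 2, 14, 6) → max 14  ≥ 8 ✓
(-6, 2, 14, 6, 9) → max 14  ≥ 8 ✓
(2, 14, 6, 9, 8) → max 14  ≥ 8 ✓
(14, 6, 9, 8, 9) → max 14  ≥ 8 ✓
(6, 9, 8, 9, 0) → max 9  ≥ 8 ✓
(9, 8, 9, 0, 0) → max 9  ≥ 8 ✓
(8, 9, 0, 0, 7) → max 9  ≥ 8 ✓
(9, 0, 0, 7, -2) → max 9  ≥ 8 ✓
(0, 0, 7, -2, 7) → max 7
(0, 7, -2, 7, 3) → max 7
(7, -2, 7, 3, -2) → max 7
(-2, 7, 3, -2, 3) → max 7
(7, 3, -2, 3, -5) → max 7
8 windows satisfy the condition.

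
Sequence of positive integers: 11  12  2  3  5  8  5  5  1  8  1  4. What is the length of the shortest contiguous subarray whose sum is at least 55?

10

Extend right; whenever the sum reaches 55, record the length and shrink from the left:
add 11: running sum 11 < 55
add 12: running sum 23 < 55
add 2: running sum 25 < 55
add 3: running sum 28 < 55
add 5: running sum 33 < 55
add 8: running sum 41 < 55
add 5: running sum 46 < 55
add 5: running sum 51 < 55
add 1: running sum 52 < 55
end 9: [11, 12, 2, 3, 5, 8, 5, 5, 1, 8] sum 60, len 10
end 10: [11, 12, 2, 3, 5, 8, 5, 5, 1, 8, 1] sum 61, len 11
end 11: [11, 12, 2, 3, 5, 8, 5, 5, 1, 8, 1, 4] sum 65, len 12
Shortest qualifying length: 10.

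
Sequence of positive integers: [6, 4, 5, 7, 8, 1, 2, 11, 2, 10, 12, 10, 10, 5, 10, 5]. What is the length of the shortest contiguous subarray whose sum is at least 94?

14

add 6: running sum 6 < 94
add 4: running sum 10 < 94
add 5: running sum 15 < 94
add 7: running sum 22 < 94
add 8: running sum 30 < 94
add 1: running sum 31 < 94
add 2: running sum 33 < 94
add 11: running sum 44 < 94
add 2: running sum 46 < 94
add 10: running sum 56 < 94
add 12: running sum 68 < 94
add 10: running sum 78 < 94
add 10: running sum 88 < 94
add 5: running sum 93 < 94
end 14: [4, 5, 7, 8, 1, 2, 11, 2, 10, 12, 10, 10, 5, 10] sum 97, len 14
end 15: [5, 7, 8, 1, 2, 11, 2, 10, 12, 10, 10, 5, 10, 5] sum 98, len 14
Shortest qualifying length: 14.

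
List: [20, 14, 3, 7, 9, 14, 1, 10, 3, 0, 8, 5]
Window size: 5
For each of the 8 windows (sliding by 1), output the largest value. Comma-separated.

Sliding a size-5 window across the 12 values:
(20, 14, 3, 7, 9) → max 20
(14, 3, 7, 9, 14) → max 14
(3, 7, 9, 14, 1) → max 14
(7, 9, 14, 1, 10) → max 14
(9, 14, 1, 10, 3) → max 14
(14, 1, 10, 3, 0) → max 14
(1, 10, 3, 0, 8) → max 10
(10, 3, 0, 8, 5) → max 10

20, 14, 14, 14, 14, 14, 10, 10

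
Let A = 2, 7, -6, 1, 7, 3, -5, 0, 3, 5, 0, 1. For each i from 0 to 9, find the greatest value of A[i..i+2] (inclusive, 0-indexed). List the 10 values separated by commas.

7, 7, 7, 7, 7, 3, 3, 5, 5, 5

(2, 7, -6) → max 7
(7, -6, 1) → max 7
(-6, 1, 7) → max 7
(1, 7, 3) → max 7
(7, 3, -5) → max 7
(3, -5, 0) → max 3
(-5, 0, 3) → max 3
(0, 3, 5) → max 5
(3, 5, 0) → max 5
(5, 0, 1) → max 5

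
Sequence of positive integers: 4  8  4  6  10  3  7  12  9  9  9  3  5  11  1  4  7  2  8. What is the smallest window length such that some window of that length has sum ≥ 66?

add 4: running sum 4 < 66
add 8: running sum 12 < 66
add 4: running sum 16 < 66
add 6: running sum 22 < 66
add 10: running sum 32 < 66
add 3: running sum 35 < 66
add 7: running sum 42 < 66
add 12: running sum 54 < 66
add 9: running sum 63 < 66
end 9: [8, 4, 6, 10, 3, 7, 12, 9, 9] sum 68, len 9
end 10: [4, 6, 10, 3, 7, 12, 9, 9, 9] sum 69, len 9
end 11: [6, 10, 3, 7, 12, 9, 9, 9, 3] sum 68, len 9
end 12: [10, 3, 7, 12, 9, 9, 9, 3, 5] sum 67, len 9
end 13: [3, 7, 12, 9, 9, 9, 3, 5, 11] sum 68, len 9
end 14: [7, 12, 9, 9, 9, 3, 5, 11, 1] sum 66, len 9
end 15: [7, 12, 9, 9, 9, 3, 5, 11, 1, 4] sum 70, len 10
end 16: [12, 9, 9, 9, 3, 5, 11, 1, 4, 7] sum 70, len 10
end 17: [12, 9, 9, 9, 3, 5, 11, 1, 4, 7, 2] sum 72, len 11
end 18: [9, 9, 9, 3, 5, 11, 1, 4, 7, 2, 8] sum 68, len 11
Shortest qualifying length: 9.

9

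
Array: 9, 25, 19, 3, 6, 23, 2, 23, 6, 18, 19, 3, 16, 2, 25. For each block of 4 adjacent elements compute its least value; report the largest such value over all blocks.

9 25 19 3 → min 3
25 19 3 6 → min 3
19 3 6 23 → min 3
3 6 23 2 → min 2
6 23 2 23 → min 2
23 2 23 6 → min 2
2 23 6 18 → min 2
23 6 18 19 → min 6
6 18 19 3 → min 3
18 19 3 16 → min 3
19 3 16 2 → min 2
3 16 2 25 → min 2
Largest of these is 6.

6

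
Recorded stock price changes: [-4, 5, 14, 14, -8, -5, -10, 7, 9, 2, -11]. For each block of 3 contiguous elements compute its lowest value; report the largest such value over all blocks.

5

(-4, 5, 14) → min -4
(5, 14, 14) → min 5
(14, 14, -8) → min -8
(14, -8, -5) → min -8
(-8, -5, -10) → min -10
(-5, -10, 7) → min -10
(-10, 7, 9) → min -10
(7, 9, 2) → min 2
(9, 2, -11) → min -11
Largest of these is 5.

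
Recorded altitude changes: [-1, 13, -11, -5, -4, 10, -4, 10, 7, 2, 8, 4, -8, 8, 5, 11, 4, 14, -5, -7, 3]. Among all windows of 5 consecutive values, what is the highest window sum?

Each size-5 window and its sum:
[-1, 13, -11, -5, -4] → sum -8
[13, -11, -5, -4, 10] → sum 3
[-11, -5, -4, 10, -4] → sum -14
[-5, -4, 10, -4, 10] → sum 7
[-4, 10, -4, 10, 7] → sum 19
[10, -4, 10, 7, 2] → sum 25
[-4, 10, 7, 2, 8] → sum 23
[10, 7, 2, 8, 4] → sum 31
[7, 2, 8, 4, -8] → sum 13
[2, 8, 4, -8, 8] → sum 14
[8, 4, -8, 8, 5] → sum 17
[4, -8, 8, 5, 11] → sum 20
[-8, 8, 5, 11, 4] → sum 20
[8, 5, 11, 4, 14] → sum 42
[5, 11, 4, 14, -5] → sum 29
[11, 4, 14, -5, -7] → sum 17
[4, 14, -5, -7, 3] → sum 9
Highest of these is 42.

42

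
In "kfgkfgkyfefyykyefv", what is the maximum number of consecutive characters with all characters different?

5

[k] len 1
[k, f] len 2
[k, f, g] len 3
[f, g, k] len 3
[g, k, f] len 3
[k, f, g] len 3
[f, g, k] len 3
[f, g, k, y] len 4
[g, k, y, f] len 4
[g, k, y, f, e] len 5
[e, f] len 2
[e, f, y] len 3
[y] len 1
[y, k] len 2
[k, y] len 2
[k, y, e] len 3
[k, y, e, f] len 4
[k, y, e, f, v] len 5
Longest all-distinct length: 5.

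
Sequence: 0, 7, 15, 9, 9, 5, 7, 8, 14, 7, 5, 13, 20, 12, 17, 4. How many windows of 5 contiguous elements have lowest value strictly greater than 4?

[0, 7, 15, 9, 9] → min 0
[7, 15, 9, 9, 5] → min 5  > 4 ✓
[15, 9, 9, 5, 7] → min 5  > 4 ✓
[9, 9, 5, 7, 8] → min 5  > 4 ✓
[9, 5, 7, 8, 14] → min 5  > 4 ✓
[5, 7, 8, 14, 7] → min 5  > 4 ✓
[7, 8, 14, 7, 5] → min 5  > 4 ✓
[8, 14, 7, 5, 13] → min 5  > 4 ✓
[14, 7, 5, 13, 20] → min 5  > 4 ✓
[7, 5, 13, 20, 12] → min 5  > 4 ✓
[5, 13, 20, 12, 17] → min 5  > 4 ✓
[13, 20, 12, 17, 4] → min 4
10 windows satisfy the condition.

10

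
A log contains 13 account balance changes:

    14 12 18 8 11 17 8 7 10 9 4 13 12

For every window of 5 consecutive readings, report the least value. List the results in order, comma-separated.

8, 8, 8, 7, 7, 7, 4, 4, 4

14 12 18 8 11 → min 8
12 18 8 11 17 → min 8
18 8 11 17 8 → min 8
8 11 17 8 7 → min 7
11 17 8 7 10 → min 7
17 8 7 10 9 → min 7
8 7 10 9 4 → min 4
7 10 9 4 13 → min 4
10 9 4 13 12 → min 4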